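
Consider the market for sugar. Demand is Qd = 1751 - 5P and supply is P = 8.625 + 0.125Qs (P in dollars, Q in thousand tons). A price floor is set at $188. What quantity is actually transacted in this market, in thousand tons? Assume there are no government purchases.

Rearranging supply gives Qs = 8P - 69. In a free market, 1751 - 5P = 8P - 69 gives the equilibrium P* = 140, Q* = 1051.
Because the floor (188) lies above the market-clearing price, it is binding.
At P = 188: Qd = 1751 - 5·188 = 811 and Qs = 8·188 - 69 = 1435.
The quantity actually transacted is the short side, demand: 811.

811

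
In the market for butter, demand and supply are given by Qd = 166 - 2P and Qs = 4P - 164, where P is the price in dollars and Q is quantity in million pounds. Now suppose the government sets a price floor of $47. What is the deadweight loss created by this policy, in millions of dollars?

Without the control the market clears where 166 - 2P = 4P - 164, i.e. P* = 55 and Q* = 56.
The floor of 47 is below the equilibrium price 55, so it is not binding; the market clears at P* = 55, Q* = 56.
Since the control does not bind, no trades are prevented and deadweight loss is zero.

0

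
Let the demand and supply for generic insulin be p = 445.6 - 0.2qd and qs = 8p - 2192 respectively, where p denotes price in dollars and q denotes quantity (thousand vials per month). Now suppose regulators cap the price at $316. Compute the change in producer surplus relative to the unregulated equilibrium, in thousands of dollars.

-10368

Rearranging demand gives qd = 2228 - 5p. Equilibrium: 2228 - 5p = 8p - 2192, so 4420 = 13p and p* = 340, q* = 528.
The ceiling of 316 is below the equilibrium price 340, so it binds.
At p = 316: qd = 2228 - 5·316 = 648 and qs = 8·316 - 2192 = 336.
Producer surplus without the control is ½ · (340 - 274) · 528 = 17424.
With the ceiling, producers sell 336 units at 316, so PS = ½ · (316 - 274) · 336 = 7056.
Change in producer surplus = 7056 - 17424 = -10368.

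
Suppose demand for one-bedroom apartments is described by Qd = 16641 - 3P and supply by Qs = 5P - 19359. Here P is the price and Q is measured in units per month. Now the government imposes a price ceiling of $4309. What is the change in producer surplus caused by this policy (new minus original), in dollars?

-508728.5

Without the control the market clears where 16641 - 3P = 5P - 19359, i.e. P* = 4500 and Q* = 3141.
Since 4309 < 4500, the ceiling is binding.
At P = 4309: Qd = 16641 - 3·4309 = 3714 and Qs = 5·4309 - 19359 = 2186.
Producer surplus without the control is ½ · (4500 - 3871.8) · 3141 = 986588.1.
With the ceiling, producers sell 2186 units at 4309, so PS = ½ · (4309 - 3871.8) · 2186 = 477859.6.
Change in producer surplus = 477859.6 - 986588.1 = -508728.5.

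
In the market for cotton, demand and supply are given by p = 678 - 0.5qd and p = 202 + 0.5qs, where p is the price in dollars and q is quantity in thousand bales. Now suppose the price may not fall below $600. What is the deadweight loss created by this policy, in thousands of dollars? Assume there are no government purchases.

51200

Rearranging demand gives qd = 1356 - 2p; rearranging supply gives qs = 2p - 404. Setting quantity demanded equal to quantity supplied, 1356 - 2p = 2p - 404, gives p* = 440 and q* = 476.
Since 600 > 440, the floor is binding.
At p = 600: qd = 1356 - 2·600 = 156 and qs = 2·600 - 404 = 796.
Quantity traded falls to 156. At q = 156 the demand price is (1356 - 156)/2 = 600 and the supply price is (404 + 156)/2 = 280.
Deadweight loss = ½ · (600 - 280) · (476 - 156) = ½ · 320 · 320 = 51200.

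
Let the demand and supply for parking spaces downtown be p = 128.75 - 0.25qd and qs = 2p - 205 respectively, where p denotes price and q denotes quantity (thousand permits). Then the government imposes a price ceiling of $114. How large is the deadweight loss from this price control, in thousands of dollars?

Rearranging demand gives qd = 515 - 4p. In a free market, 515 - 4p = 2p - 205 gives the equilibrium p* = 120, q* = 35.
Because the ceiling (114) lies below the market-clearing price, it is binding.
At p = 114: qd = 515 - 4·114 = 59 and qs = 2·114 - 205 = 23.
Quantity traded falls to 23. At q = 23 the demand price is (515 - 23)/4 = 123 and the supply price is (205 + 23)/2 = 114.
Deadweight loss = ½ · (123 - 114) · (35 - 23) = ½ · 9 · 12 = 54.

54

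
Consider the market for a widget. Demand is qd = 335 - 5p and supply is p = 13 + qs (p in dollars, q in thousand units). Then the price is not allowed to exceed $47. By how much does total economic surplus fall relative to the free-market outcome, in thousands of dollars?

72.6

Rearranging supply gives qs = p - 13. Setting quantity demanded equal to quantity supplied, 335 - 5p = p - 13, gives p* = 58 and q* = 45.
The ceiling of 47 is below the equilibrium price 58, so it binds.
At p = 47: qd = 335 - 5·47 = 100 and qs = 47 - 13 = 34.
Quantity traded falls to 34. At q = 34 the demand price is (335 - 34)/5 = 60.2 and the supply price is 13 + 34 = 47.
Deadweight loss = ½ · (60.2 - 47) · (45 - 34) = ½ · 13.2 · 11 = 72.6.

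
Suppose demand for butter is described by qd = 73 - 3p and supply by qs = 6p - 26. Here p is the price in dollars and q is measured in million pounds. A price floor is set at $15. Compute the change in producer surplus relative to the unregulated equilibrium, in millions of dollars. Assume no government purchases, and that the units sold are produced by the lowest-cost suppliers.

Setting quantity demanded equal to quantity supplied, 73 - 3p = 6p - 26, gives p* = 11 and q* = 40.
Because the floor (15) lies above the market-clearing price, it is binding.
At p = 15: qd = 73 - 3·15 = 28 and qs = 6·15 - 26 = 64.
Producer surplus without the control is ½ · (11 - 13/3) · 40 = 400/3.
With the floor, 28 units are sold at 15. The supply price at q = 28 is 9, so PS = ½ · [(15 - 13/3) + (15 - 9)] · 28 = 700/3.
Change in producer surplus = 700/3 - 400/3 = 100.

100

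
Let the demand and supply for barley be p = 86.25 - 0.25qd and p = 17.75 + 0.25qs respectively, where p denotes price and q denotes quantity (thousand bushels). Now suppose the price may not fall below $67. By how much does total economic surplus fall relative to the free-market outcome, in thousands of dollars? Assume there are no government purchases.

Rearranging demand gives qd = 345 - 4p; rearranging supply gives qs = 4p - 71. Without the control the market clears where 345 - 4p = 4p - 71, i.e. p* = 52 and q* = 137.
Since 67 > 52, the floor is binding.
At p = 67: qd = 345 - 4·67 = 77 and qs = 4·67 - 71 = 197.
Quantity traded falls to 77. At q = 77 the demand price is (345 - 77)/4 = 67 and the supply price is (71 + 77)/4 = 37.
Deadweight loss = ½ · (67 - 37) · (137 - 77) = ½ · 30 · 60 = 900.

900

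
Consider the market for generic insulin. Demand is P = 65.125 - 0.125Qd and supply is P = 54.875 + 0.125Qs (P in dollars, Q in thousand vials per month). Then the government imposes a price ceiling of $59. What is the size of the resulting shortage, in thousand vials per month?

16

Rearranging demand gives Qd = 521 - 8P; rearranging supply gives Qs = 8P - 439. In a free market, 521 - 8P = 8P - 439 gives the equilibrium P* = 60, Q* = 41.
The ceiling of 59 is below the equilibrium price 60, so it binds.
At P = 59: Qd = 521 - 8·59 = 49 and Qs = 8·59 - 439 = 33.
Shortage = Qd - Qs = 49 - 33 = 16.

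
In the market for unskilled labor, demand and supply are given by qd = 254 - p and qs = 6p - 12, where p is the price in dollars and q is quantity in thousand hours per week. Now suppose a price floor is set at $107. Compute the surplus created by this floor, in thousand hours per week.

483

Setting quantity demanded equal to quantity supplied, 254 - p = 6p - 12, gives p* = 38 and q* = 216.
The floor of 107 is above the equilibrium price 38, so it binds.
At p = 107: qd = 254 - 107 = 147 and qs = 6·107 - 12 = 630.
Surplus = qs - qd = 630 - 147 = 483.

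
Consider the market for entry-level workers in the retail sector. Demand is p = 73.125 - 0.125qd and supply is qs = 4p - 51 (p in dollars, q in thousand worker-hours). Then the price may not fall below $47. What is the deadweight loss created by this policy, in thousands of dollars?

0

Rearranging demand gives qd = 585 - 8p. Equilibrium: 585 - 8p = 4p - 51, so 636 = 12p and p* = 53, q* = 161.
The floor of 47 is below the equilibrium price 53, so it is not binding; the market clears at p* = 53, q* = 161.
Since the control does not bind, no trades are prevented and deadweight loss is zero.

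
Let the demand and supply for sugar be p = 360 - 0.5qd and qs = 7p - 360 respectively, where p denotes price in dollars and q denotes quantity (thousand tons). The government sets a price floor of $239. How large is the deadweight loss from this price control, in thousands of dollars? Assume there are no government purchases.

Rearranging demand gives qd = 720 - 2p. Equilibrium: 720 - 2p = 7p - 360, so 1080 = 9p and p* = 120, q* = 480.
Because the floor (239) lies above the market-clearing price, it is binding.
At p = 239: qd = 720 - 2·239 = 242 and qs = 7·239 - 360 = 1313.
Quantity traded falls to 242. At q = 242 the demand price is (720 - 242)/2 = 239 and the supply price is (360 + 242)/7 = 86.
Deadweight loss = ½ · (239 - 86) · (480 - 242) = ½ · 153 · 238 = 18207.

18207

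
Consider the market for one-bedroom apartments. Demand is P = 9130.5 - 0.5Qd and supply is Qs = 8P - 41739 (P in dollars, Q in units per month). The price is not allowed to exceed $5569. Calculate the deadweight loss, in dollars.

3715220

Rearranging demand gives Qd = 18261 - 2P. Setting quantity demanded equal to quantity supplied, 18261 - 2P = 8P - 41739, gives P* = 6000 and Q* = 6261.
Because the ceiling (5569) lies below the market-clearing price, it is binding.
At P = 5569: Qd = 18261 - 2·5569 = 7123 and Qs = 8·5569 - 41739 = 2813.
Quantity traded falls to 2813. At Q = 2813 the demand price is (18261 - 2813)/2 = 7724 and the supply price is (41739 + 2813)/8 = 5569.
Deadweight loss = ½ · (7724 - 5569) · (6261 - 2813) = ½ · 2155 · 3448 = 3715220.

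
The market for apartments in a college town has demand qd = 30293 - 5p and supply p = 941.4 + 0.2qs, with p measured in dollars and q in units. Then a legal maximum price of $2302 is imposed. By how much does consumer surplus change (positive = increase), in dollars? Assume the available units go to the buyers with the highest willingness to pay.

4561984

Rearranging supply gives qs = 5p - 4707. Setting quantity demanded equal to quantity supplied, 30293 - 5p = 5p - 4707, gives p* = 3500 and q* = 12793.
Since 2302 < 3500, the ceiling is binding.
At p = 2302: qd = 30293 - 5·2302 = 18783 and qs = 5·2302 - 4707 = 6803.
Consumer surplus without the control is ½ · (6058.6 - 3500) · 12793 = 16366084.9.
With the ceiling, 6803 units are sold at 2302 (assume they go to the highest-value buyers). The demand price at q = 6803 is 4698, so CS = ½ · [(6058.6 - 2302) + (4698 - 2302)] · 6803 = 20928068.9.
Change in consumer surplus = 20928068.9 - 16366084.9 = 4561984.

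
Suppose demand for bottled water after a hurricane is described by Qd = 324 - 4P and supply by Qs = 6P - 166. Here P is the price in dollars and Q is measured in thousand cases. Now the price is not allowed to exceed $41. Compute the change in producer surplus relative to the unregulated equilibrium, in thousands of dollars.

Without the control the market clears where 324 - 4P = 6P - 166, i.e. P* = 49 and Q* = 128.
Since 41 < 49, the ceiling is binding.
At P = 41: Qd = 324 - 4·41 = 160 and Qs = 6·41 - 166 = 80.
Producer surplus without the control is ½ · (49 - 83/3) · 128 = 4096/3.
With the ceiling, producers sell 80 units at 41, so PS = ½ · (41 - 83/3) · 80 = 1600/3.
Change in producer surplus = 1600/3 - 4096/3 = -832.

-832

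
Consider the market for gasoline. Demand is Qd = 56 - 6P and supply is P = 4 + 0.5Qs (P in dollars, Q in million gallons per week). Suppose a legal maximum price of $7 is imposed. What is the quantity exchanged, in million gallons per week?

Rearranging supply gives Qs = 2P - 8. Equilibrium: 56 - 6P = 2P - 8, so 64 = 8P and P* = 8, Q* = 8.
Since 7 < 8, the ceiling is binding.
At P = 7: Qd = 56 - 6·7 = 14 and Qs = 2·7 - 8 = 6.
The quantity actually transacted is the short side, supply: 6.

6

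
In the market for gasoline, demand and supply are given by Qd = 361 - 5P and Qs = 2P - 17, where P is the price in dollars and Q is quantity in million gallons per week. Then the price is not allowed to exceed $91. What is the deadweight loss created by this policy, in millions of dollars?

Without the control the market clears where 361 - 5P = 2P - 17, i.e. P* = 54 and Q* = 91.
The ceiling of 91 is above the equilibrium price 54, so it is not binding; the market clears at P* = 54, Q* = 91.
Since the control does not bind, no trades are prevented and deadweight loss is zero.

0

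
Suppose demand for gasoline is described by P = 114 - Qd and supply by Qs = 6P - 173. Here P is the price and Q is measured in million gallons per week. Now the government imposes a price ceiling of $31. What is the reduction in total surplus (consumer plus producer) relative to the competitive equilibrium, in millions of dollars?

2100

Rearranging demand gives Qd = 114 - P. Without the control the market clears where 114 - P = 6P - 173, i.e. P* = 41 and Q* = 73.
The ceiling of 31 is below the equilibrium price 41, so it binds.
At P = 31: Qd = 114 - 31 = 83 and Qs = 6·31 - 173 = 13.
Quantity traded falls to 13. At Q = 13 the demand price is 114 - 13 = 101 and the supply price is (173 + 13)/6 = 31.
Deadweight loss = ½ · (101 - 31) · (73 - 13) = ½ · 70 · 60 = 2100.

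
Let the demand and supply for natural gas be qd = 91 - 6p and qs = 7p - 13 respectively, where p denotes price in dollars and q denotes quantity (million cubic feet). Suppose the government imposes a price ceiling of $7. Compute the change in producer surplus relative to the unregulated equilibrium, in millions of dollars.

In a free market, 91 - 6p = 7p - 13 gives the equilibrium p* = 8, q* = 43.
Because the ceiling (7) lies below the market-clearing price, it is binding.
At p = 7: qd = 91 - 6·7 = 49 and qs = 7·7 - 13 = 36.
Producer surplus without the control is ½ · (8 - 13/7) · 43 = 1849/14.
With the ceiling, producers sell 36 units at 7, so PS = ½ · (7 - 13/7) · 36 = 648/7.
Change in producer surplus = 648/7 - 1849/14 = -39.5.

-39.5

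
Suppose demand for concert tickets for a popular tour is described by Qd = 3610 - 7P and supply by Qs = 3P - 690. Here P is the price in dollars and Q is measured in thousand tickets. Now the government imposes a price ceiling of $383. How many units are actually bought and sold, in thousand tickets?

459

Without the control the market clears where 3610 - 7P = 3P - 690, i.e. P* = 430 and Q* = 600.
Since 383 < 430, the ceiling is binding.
At P = 383: Qd = 3610 - 7·383 = 929 and Qs = 3·383 - 690 = 459.
The quantity actually transacted is the short side, supply: 459.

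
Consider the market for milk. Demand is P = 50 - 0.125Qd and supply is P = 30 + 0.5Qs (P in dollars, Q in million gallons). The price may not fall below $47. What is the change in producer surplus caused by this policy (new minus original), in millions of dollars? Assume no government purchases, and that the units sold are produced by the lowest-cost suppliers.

Rearranging demand gives Qd = 400 - 8P; rearranging supply gives Qs = 2P - 60. In a free market, 400 - 8P = 2P - 60 gives the equilibrium P* = 46, Q* = 32.
Since 47 > 46, the floor is binding.
At P = 47: Qd = 400 - 8·47 = 24 and Qs = 2·47 - 60 = 34.
Producer surplus without the control is ½ · (46 - 30) · 32 = 256.
With the floor, 24 units are sold at 47. The supply price at Q = 24 is 42, so PS = ½ · [(47 - 30) + (47 - 42)] · 24 = 264.
Change in producer surplus = 264 - 256 = 8.

8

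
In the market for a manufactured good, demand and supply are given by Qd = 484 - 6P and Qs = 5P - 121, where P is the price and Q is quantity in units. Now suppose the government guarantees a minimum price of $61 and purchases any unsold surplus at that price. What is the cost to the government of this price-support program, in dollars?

4026

Setting quantity demanded equal to quantity supplied, 484 - 6P = 5P - 121, gives P* = 55 and Q* = 154.
Since 61 > 55, the floor is binding.
At P = 61: Qd = 484 - 6·61 = 118 and Qs = 5·61 - 121 = 184.
Surplus = Qs - Qd = 66.
Government expenditure = surplus × support price = 66 × 61 = 4026.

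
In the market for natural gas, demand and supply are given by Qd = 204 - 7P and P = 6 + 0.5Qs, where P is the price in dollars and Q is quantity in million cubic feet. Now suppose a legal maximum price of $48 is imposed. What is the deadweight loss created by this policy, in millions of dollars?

Rearranging supply gives Qs = 2P - 12. Equilibrium: 204 - 7P = 2P - 12, so 216 = 9P and P* = 24, Q* = 36.
Since 48 is above P* = 24, the ceiling does not bind and the free-market outcome prevails.
Since the control does not bind, no trades are prevented and deadweight loss is zero.

0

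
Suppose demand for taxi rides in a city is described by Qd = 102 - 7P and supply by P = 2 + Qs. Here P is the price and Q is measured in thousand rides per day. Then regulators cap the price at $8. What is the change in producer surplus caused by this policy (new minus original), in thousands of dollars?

-42.5

Rearranging supply gives Qs = P - 2. In a free market, 102 - 7P = P - 2 gives the equilibrium P* = 13, Q* = 11.
Because the ceiling (8) lies below the market-clearing price, it is binding.
At P = 8: Qd = 102 - 7·8 = 46 and Qs = 8 - 2 = 6.
Producer surplus without the control is ½ · (13 - 2) · 11 = 60.5.
With the ceiling, producers sell 6 units at 8, so PS = ½ · (8 - 2) · 6 = 18.
Change in producer surplus = 18 - 60.5 = -42.5.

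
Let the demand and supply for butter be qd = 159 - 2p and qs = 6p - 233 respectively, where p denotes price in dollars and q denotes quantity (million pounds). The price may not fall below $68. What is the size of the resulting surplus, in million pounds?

152

In a free market, 159 - 2p = 6p - 233 gives the equilibrium p* = 49, q* = 61.
The floor of 68 is above the equilibrium price 49, so it binds.
At p = 68: qd = 159 - 2·68 = 23 and qs = 6·68 - 233 = 175.
Surplus = qs - qd = 175 - 23 = 152.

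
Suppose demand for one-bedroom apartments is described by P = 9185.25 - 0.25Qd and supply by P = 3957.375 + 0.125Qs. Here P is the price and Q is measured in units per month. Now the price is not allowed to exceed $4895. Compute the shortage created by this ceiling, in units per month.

Rearranging demand gives Qd = 36741 - 4P; rearranging supply gives Qs = 8P - 31659. Setting quantity demanded equal to quantity supplied, 36741 - 4P = 8P - 31659, gives P* = 5700 and Q* = 13941.
The ceiling of 4895 is below the equilibrium price 5700, so it binds.
At P = 4895: Qd = 36741 - 4·4895 = 17161 and Qs = 8·4895 - 31659 = 7501.
Shortage = Qd - Qs = 17161 - 7501 = 9660.

9660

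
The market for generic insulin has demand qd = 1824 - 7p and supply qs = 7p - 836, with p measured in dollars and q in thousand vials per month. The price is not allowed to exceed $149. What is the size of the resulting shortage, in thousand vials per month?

574

Equilibrium: 1824 - 7p = 7p - 836, so 2660 = 14p and p* = 190, q* = 494.
Because the ceiling (149) lies below the market-clearing price, it is binding.
At p = 149: qd = 1824 - 7·149 = 781 and qs = 7·149 - 836 = 207.
Shortage = qd - qs = 781 - 207 = 574.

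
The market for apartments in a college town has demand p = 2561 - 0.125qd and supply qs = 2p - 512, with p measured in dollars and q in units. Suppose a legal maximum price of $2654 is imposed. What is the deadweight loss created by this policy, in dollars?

Rearranging demand gives qd = 20488 - 8p. Setting quantity demanded equal to quantity supplied, 20488 - 8p = 2p - 512, gives p* = 2100 and q* = 3688.
The ceiling of 2654 is above the equilibrium price 2100, so it is not binding; the market clears at p* = 2100, q* = 3688.
Since the control does not bind, no trades are prevented and deadweight loss is zero.

0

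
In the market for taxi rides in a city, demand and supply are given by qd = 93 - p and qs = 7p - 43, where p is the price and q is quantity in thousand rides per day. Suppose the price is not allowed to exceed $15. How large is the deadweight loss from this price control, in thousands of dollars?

112

In a free market, 93 - p = 7p - 43 gives the equilibrium p* = 17, q* = 76.
The ceiling of 15 is below the equilibrium price 17, so it binds.
At p = 15: qd = 93 - 15 = 78 and qs = 7·15 - 43 = 62.
Quantity traded falls to 62. At q = 62 the demand price is 93 - 62 = 31 and the supply price is (43 + 62)/7 = 15.
Deadweight loss = ½ · (31 - 15) · (76 - 62) = ½ · 16 · 14 = 112.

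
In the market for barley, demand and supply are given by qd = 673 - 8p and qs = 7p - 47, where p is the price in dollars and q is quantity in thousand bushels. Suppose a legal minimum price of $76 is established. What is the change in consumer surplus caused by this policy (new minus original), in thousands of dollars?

In a free market, 673 - 8p = 7p - 47 gives the equilibrium p* = 48, q* = 289.
Because the floor (76) lies above the market-clearing price, it is binding.
At p = 76: qd = 673 - 8·76 = 65 and qs = 7·76 - 47 = 485.
Consumer surplus without the control is ½ · (84.125 - 48) · 289 = 5220.0625.
With the floor, consumers buy 65 units at 76, so CS = ½ · (84.125 - 76) · 65 = 264.0625.
Change in consumer surplus = 264.0625 - 5220.0625 = -4956.

-4956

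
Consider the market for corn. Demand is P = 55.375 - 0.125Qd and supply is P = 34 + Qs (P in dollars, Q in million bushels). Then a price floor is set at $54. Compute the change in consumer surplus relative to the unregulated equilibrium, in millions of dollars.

Rearranging demand gives Qd = 443 - 8P; rearranging supply gives Qs = P - 34. Equilibrium: 443 - 8P = P - 34, so 477 = 9P and P* = 53, Q* = 19.
Because the floor (54) lies above the market-clearing price, it is binding.
At P = 54: Qd = 443 - 8·54 = 11 and Qs = 54 - 34 = 20.
Consumer surplus without the control is ½ · (55.375 - 53) · 19 = 22.5625.
With the floor, consumers buy 11 units at 54, so CS = ½ · (55.375 - 54) · 11 = 7.5625.
Change in consumer surplus = 7.5625 - 22.5625 = -15.

-15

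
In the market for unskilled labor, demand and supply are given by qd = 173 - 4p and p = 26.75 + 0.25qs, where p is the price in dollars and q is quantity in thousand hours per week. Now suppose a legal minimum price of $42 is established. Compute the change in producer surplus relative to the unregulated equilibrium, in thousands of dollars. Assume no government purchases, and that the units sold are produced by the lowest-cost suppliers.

Rearranging supply gives qs = 4p - 107. In a free market, 173 - 4p = 4p - 107 gives the equilibrium p* = 35, q* = 33.
Since 42 > 35, the floor is binding.
At p = 42: qd = 173 - 4·42 = 5 and qs = 4·42 - 107 = 61.
Producer surplus without the control is ½ · (35 - 26.75) · 33 = 136.125.
With the floor, 5 units are sold at 42. The supply price at q = 5 is 28, so PS = ½ · [(42 - 26.75) + (42 - 28)] · 5 = 73.125.
Change in producer surplus = 73.125 - 136.125 = -63.

-63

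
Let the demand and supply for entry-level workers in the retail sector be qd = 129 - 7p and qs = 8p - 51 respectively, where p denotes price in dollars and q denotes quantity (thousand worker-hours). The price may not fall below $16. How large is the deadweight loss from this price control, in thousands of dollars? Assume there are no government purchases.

Equilibrium: 129 - 7p = 8p - 51, so 180 = 15p and p* = 12, q* = 45.
Because the floor (16) lies above the market-clearing price, it is binding.
At p = 16: qd = 129 - 7·16 = 17 and qs = 8·16 - 51 = 77.
Quantity traded falls to 17. At q = 17 the demand price is (129 - 17)/7 = 16 and the supply price is (51 + 17)/8 = 8.5.
Deadweight loss = ½ · (16 - 8.5) · (45 - 17) = ½ · 7.5 · 28 = 105.

105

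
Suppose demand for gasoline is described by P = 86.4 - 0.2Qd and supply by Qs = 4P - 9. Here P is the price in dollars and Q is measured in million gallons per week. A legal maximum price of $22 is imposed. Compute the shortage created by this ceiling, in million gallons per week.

243

Rearranging demand gives Qd = 432 - 5P. In a free market, 432 - 5P = 4P - 9 gives the equilibrium P* = 49, Q* = 187.
Because the ceiling (22) lies below the market-clearing price, it is binding.
At P = 22: Qd = 432 - 5·22 = 322 and Qs = 4·22 - 9 = 79.
Shortage = Qd - Qs = 322 - 79 = 243.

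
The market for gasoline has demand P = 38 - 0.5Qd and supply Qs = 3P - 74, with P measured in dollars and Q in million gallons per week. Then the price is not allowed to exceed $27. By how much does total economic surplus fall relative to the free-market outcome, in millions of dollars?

33.75

Rearranging demand gives Qd = 76 - 2P. In a free market, 76 - 2P = 3P - 74 gives the equilibrium P* = 30, Q* = 16.
The ceiling of 27 is below the equilibrium price 30, so it binds.
At P = 27: Qd = 76 - 2·27 = 22 and Qs = 3·27 - 74 = 7.
Quantity traded falls to 7. At Q = 7 the demand price is (76 - 7)/2 = 34.5 and the supply price is (74 + 7)/3 = 27.
Deadweight loss = ½ · (34.5 - 27) · (16 - 7) = ½ · 7.5 · 9 = 33.75.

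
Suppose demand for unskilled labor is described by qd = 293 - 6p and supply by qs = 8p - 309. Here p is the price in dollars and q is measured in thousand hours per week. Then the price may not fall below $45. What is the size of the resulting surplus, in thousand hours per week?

Setting quantity demanded equal to quantity supplied, 293 - 6p = 8p - 309, gives p* = 43 and q* = 35.
The floor of 45 is above the equilibrium price 43, so it binds.
At p = 45: qd = 293 - 6·45 = 23 and qs = 8·45 - 309 = 51.
Surplus = qs - qd = 51 - 23 = 28.

28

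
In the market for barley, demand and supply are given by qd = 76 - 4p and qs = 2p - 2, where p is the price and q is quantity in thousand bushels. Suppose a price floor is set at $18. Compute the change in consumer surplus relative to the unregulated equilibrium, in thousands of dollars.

-70

In a free market, 76 - 4p = 2p - 2 gives the equilibrium p* = 13, q* = 24.
Because the floor (18) lies above the market-clearing price, it is binding.
At p = 18: qd = 76 - 4·18 = 4 and qs = 2·18 - 2 = 34.
Consumer surplus without the control is ½ · (19 - 13) · 24 = 72.
With the floor, consumers buy 4 units at 18, so CS = ½ · (19 - 18) · 4 = 2.
Change in consumer surplus = 2 - 72 = -70.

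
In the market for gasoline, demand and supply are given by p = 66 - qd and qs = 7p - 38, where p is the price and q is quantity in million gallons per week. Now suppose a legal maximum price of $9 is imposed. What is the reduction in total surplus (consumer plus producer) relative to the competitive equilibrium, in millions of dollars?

448

Rearranging demand gives qd = 66 - p. In a free market, 66 - p = 7p - 38 gives the equilibrium p* = 13, q* = 53.
The ceiling of 9 is below the equilibrium price 13, so it binds.
At p = 9: qd = 66 - 9 = 57 and qs = 7·9 - 38 = 25.
Quantity traded falls to 25. At q = 25 the demand price is 66 - 25 = 41 and the supply price is (38 + 25)/7 = 9.
Deadweight loss = ½ · (41 - 9) · (53 - 25) = ½ · 32 · 28 = 448.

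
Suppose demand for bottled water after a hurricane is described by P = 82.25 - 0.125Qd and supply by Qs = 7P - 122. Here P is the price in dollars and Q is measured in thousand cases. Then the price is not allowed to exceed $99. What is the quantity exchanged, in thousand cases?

Rearranging demand gives Qd = 658 - 8P. Equilibrium: 658 - 8P = 7P - 122, so 780 = 15P and P* = 52, Q* = 242.
The ceiling of 99 is above the equilibrium price 52, so it is not binding; the market clears at P* = 52, Q* = 242.

242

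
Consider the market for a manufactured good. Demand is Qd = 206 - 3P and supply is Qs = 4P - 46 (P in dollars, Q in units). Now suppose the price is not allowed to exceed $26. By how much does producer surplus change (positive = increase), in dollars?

-780

In a free market, 206 - 3P = 4P - 46 gives the equilibrium P* = 36, Q* = 98.
Because the ceiling (26) lies below the market-clearing price, it is binding.
At P = 26: Qd = 206 - 3·26 = 128 and Qs = 4·26 - 46 = 58.
Producer surplus without the control is ½ · (36 - 11.5) · 98 = 1200.5.
With the ceiling, producers sell 58 units at 26, so PS = ½ · (26 - 11.5) · 58 = 420.5.
Change in producer surplus = 420.5 - 1200.5 = -780.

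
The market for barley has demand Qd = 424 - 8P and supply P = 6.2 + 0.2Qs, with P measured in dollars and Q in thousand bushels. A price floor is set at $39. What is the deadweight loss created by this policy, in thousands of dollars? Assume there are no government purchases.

166.4

Rearranging supply gives Qs = 5P - 31. In a free market, 424 - 8P = 5P - 31 gives the equilibrium P* = 35, Q* = 144.
The floor of 39 is above the equilibrium price 35, so it binds.
At P = 39: Qd = 424 - 8·39 = 112 and Qs = 5·39 - 31 = 164.
Quantity traded falls to 112. At Q = 112 the demand price is (424 - 112)/8 = 39 and the supply price is (31 + 112)/5 = 28.6.
Deadweight loss = ½ · (39 - 28.6) · (144 - 112) = ½ · 10.4 · 32 = 166.4.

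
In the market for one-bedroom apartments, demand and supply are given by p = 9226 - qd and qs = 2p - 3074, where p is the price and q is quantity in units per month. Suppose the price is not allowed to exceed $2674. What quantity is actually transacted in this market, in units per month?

Rearranging demand gives qd = 9226 - p. Equilibrium: 9226 - p = 2p - 3074, so 12300 = 3p and p* = 4100, q* = 5126.
The ceiling of 2674 is below the equilibrium price 4100, so it binds.
At p = 2674: qd = 9226 - 2674 = 6552 and qs = 2·2674 - 3074 = 2274.
The quantity actually transacted is the short side, supply: 2274.

2274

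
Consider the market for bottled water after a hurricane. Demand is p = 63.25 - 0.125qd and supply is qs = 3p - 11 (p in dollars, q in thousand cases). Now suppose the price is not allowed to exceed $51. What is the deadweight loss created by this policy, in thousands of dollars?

Rearranging demand gives qd = 506 - 8p. Without the control the market clears where 506 - 8p = 3p - 11, i.e. p* = 47 and q* = 130.
Since 51 is above p* = 47, the ceiling does not bind and the free-market outcome prevails.
Since the control does not bind, no trades are prevented and deadweight loss is zero.

0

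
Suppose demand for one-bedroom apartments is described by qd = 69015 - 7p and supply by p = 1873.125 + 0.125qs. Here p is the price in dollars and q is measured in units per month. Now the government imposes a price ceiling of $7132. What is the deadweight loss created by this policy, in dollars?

Rearranging supply gives qs = 8p - 14985. Without the control the market clears where 69015 - 7p = 8p - 14985, i.e. p* = 5600 and q* = 29815.
The ceiling of 7132 is above the equilibrium price 5600, so it is not binding; the market clears at p* = 5600, q* = 29815.
Since the control does not bind, no trades are prevented and deadweight loss is zero.

0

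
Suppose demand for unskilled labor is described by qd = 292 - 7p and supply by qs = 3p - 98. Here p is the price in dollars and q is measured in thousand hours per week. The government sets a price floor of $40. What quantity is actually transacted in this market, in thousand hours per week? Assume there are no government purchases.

12

Setting quantity demanded equal to quantity supplied, 292 - 7p = 3p - 98, gives p* = 39 and q* = 19.
Since 40 > 39, the floor is binding.
At p = 40: qd = 292 - 7·40 = 12 and qs = 3·40 - 98 = 22.
The quantity actually transacted is the short side, demand: 12.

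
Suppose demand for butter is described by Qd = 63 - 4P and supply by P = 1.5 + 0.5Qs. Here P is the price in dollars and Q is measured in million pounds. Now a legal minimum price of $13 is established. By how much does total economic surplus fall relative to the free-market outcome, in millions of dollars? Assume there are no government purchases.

24

Rearranging supply gives Qs = 2P - 3. In a free market, 63 - 4P = 2P - 3 gives the equilibrium P* = 11, Q* = 19.
Since 13 > 11, the floor is binding.
At P = 13: Qd = 63 - 4·13 = 11 and Qs = 2·13 - 3 = 23.
Quantity traded falls to 11. At Q = 11 the demand price is (63 - 11)/4 = 13 and the supply price is (3 + 11)/2 = 7.
Deadweight loss = ½ · (13 - 7) · (19 - 11) = ½ · 6 · 8 = 24.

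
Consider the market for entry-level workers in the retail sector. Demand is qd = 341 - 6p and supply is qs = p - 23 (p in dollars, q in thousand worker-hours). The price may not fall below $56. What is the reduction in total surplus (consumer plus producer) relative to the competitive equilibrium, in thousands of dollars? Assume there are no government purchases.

Without the control the market clears where 341 - 6p = p - 23, i.e. p* = 52 and q* = 29.
Because the floor (56) lies above the market-clearing price, it is binding.
At p = 56: qd = 341 - 6·56 = 5 and qs = 56 - 23 = 33.
Quantity traded falls to 5. At q = 5 the demand price is (341 - 5)/6 = 56 and the supply price is 23 + 5 = 28.
Deadweight loss = ½ · (56 - 28) · (29 - 5) = ½ · 28 · 24 = 336.

336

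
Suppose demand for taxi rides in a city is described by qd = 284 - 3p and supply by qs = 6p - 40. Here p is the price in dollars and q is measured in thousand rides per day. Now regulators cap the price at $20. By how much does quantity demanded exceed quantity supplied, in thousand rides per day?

144

Without the control the market clears where 284 - 3p = 6p - 40, i.e. p* = 36 and q* = 176.
Since 20 < 36, the ceiling is binding.
At p = 20: qd = 284 - 3·20 = 224 and qs = 6·20 - 40 = 80.
Shortage = qd - qs = 224 - 80 = 144.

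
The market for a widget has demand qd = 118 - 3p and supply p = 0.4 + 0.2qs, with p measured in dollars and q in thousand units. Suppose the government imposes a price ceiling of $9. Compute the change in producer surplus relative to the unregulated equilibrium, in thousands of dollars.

-348

Rearranging supply gives qs = 5p - 2. In a free market, 118 - 3p = 5p - 2 gives the equilibrium p* = 15, q* = 73.
Since 9 < 15, the ceiling is binding.
At p = 9: qd = 118 - 3·9 = 91 and qs = 5·9 - 2 = 43.
Producer surplus without the control is ½ · (15 - 0.4) · 73 = 532.9.
With the ceiling, producers sell 43 units at 9, so PS = ½ · (9 - 0.4) · 43 = 184.9.
Change in producer surplus = 184.9 - 532.9 = -348.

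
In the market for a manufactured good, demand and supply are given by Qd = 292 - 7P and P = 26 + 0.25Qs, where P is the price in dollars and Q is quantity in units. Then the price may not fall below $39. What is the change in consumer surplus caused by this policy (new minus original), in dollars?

-88.5

Rearranging supply gives Qs = 4P - 104. In a free market, 292 - 7P = 4P - 104 gives the equilibrium P* = 36, Q* = 40.
Because the floor (39) lies above the market-clearing price, it is binding.
At P = 39: Qd = 292 - 7·39 = 19 and Qs = 4·39 - 104 = 52.
Consumer surplus without the control is ½ · (292/7 - 36) · 40 = 800/7.
With the floor, consumers buy 19 units at 39, so CS = ½ · (292/7 - 39) · 19 = 361/14.
Change in consumer surplus = 361/14 - 800/7 = -88.5.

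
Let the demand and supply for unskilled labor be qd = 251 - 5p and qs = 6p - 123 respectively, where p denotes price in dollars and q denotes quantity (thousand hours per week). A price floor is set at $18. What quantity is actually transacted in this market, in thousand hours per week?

81

Equilibrium: 251 - 5p = 6p - 123, so 374 = 11p and p* = 34, q* = 81.
The floor of 18 is below the equilibrium price 34, so it is not binding; the market clears at p* = 34, q* = 81.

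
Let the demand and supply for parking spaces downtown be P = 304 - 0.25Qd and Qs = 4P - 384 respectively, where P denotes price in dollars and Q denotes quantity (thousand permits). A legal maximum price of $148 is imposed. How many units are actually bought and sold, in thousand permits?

208

Rearranging demand gives Qd = 1216 - 4P. Without the control the market clears where 1216 - 4P = 4P - 384, i.e. P* = 200 and Q* = 416.
Because the ceiling (148) lies below the market-clearing price, it is binding.
At P = 148: Qd = 1216 - 4·148 = 624 and Qs = 4·148 - 384 = 208.
The quantity actually transacted is the short side, supply: 208.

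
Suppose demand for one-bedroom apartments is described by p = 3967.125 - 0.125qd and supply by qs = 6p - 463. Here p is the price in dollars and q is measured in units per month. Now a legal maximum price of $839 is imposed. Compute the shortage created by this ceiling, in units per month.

20454

Rearranging demand gives qd = 31737 - 8p. Equilibrium: 31737 - 8p = 6p - 463, so 32200 = 14p and p* = 2300, q* = 13337.
The ceiling of 839 is below the equilibrium price 2300, so it binds.
At p = 839: qd = 31737 - 8·839 = 25025 and qs = 6·839 - 463 = 4571.
Shortage = qd - qs = 25025 - 4571 = 20454.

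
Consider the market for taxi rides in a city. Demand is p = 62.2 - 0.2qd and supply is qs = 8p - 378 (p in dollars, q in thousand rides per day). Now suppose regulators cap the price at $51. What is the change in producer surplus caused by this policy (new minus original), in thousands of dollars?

-76

Rearranging demand gives qd = 311 - 5p. Without the control the market clears where 311 - 5p = 8p - 378, i.e. p* = 53 and q* = 46.
Since 51 < 53, the ceiling is binding.
At p = 51: qd = 311 - 5·51 = 56 and qs = 8·51 - 378 = 30.
Producer surplus without the control is ½ · (53 - 47.25) · 46 = 132.25.
With the ceiling, producers sell 30 units at 51, so PS = ½ · (51 - 47.25) · 30 = 56.25.
Change in producer surplus = 56.25 - 132.25 = -76.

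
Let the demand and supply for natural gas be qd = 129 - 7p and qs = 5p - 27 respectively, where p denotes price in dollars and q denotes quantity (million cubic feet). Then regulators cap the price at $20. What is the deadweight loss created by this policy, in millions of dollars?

0

In a free market, 129 - 7p = 5p - 27 gives the equilibrium p* = 13, q* = 38.
The ceiling of 20 is above the equilibrium price 13, so it is not binding; the market clears at p* = 13, q* = 38.
Since the control does not bind, no trades are prevented and deadweight loss is zero.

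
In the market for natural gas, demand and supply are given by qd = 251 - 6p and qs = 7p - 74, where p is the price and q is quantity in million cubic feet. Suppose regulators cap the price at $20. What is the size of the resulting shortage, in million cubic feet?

Without the control the market clears where 251 - 6p = 7p - 74, i.e. p* = 25 and q* = 101.
Because the ceiling (20) lies below the market-clearing price, it is binding.
At p = 20: qd = 251 - 6·20 = 131 and qs = 7·20 - 74 = 66.
Shortage = qd - qs = 131 - 66 = 65.

65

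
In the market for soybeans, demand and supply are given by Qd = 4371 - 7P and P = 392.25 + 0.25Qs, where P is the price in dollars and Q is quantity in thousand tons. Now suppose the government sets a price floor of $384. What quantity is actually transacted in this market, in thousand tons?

Rearranging supply gives Qs = 4P - 1569. Setting quantity demanded equal to quantity supplied, 4371 - 7P = 4P - 1569, gives P* = 540 and Q* = 591.
The floor of 384 is below the equilibrium price 540, so it is not binding; the market clears at P* = 540, Q* = 591.

591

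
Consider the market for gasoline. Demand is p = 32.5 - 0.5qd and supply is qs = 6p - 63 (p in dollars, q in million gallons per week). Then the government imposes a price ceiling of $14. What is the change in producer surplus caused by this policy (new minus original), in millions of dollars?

-54

Rearranging demand gives qd = 65 - 2p. Without the control the market clears where 65 - 2p = 6p - 63, i.e. p* = 16 and q* = 33.
The ceiling of 14 is below the equilibrium price 16, so it binds.
At p = 14: qd = 65 - 2·14 = 37 and qs = 6·14 - 63 = 21.
Producer surplus without the control is ½ · (16 - 10.5) · 33 = 90.75.
With the ceiling, producers sell 21 units at 14, so PS = ½ · (14 - 10.5) · 21 = 36.75.
Change in producer surplus = 36.75 - 90.75 = -54.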